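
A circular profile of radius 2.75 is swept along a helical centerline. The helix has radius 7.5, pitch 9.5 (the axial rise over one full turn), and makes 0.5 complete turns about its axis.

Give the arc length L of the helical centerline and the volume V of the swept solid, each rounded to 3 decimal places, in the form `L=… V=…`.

L=24.036 V=571.054

2πR = 2π·7.5 = 47.123890
per-turn = √(47.123890² + 9.5²) = √(2220.6610 + 90.25) = √2310.9110 = 48.071936
L = 0.5 × 48.071936 = 24.035968
V = π·2.75² × L = 23.758294 × 24.035968 = 571.053600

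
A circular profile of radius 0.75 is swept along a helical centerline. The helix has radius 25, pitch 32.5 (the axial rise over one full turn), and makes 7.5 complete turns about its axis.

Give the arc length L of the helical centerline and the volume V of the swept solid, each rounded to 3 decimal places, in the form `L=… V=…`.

L=1203.049 V=2125.963

2πR = 2π·25 = 157.079633
per-turn = √(157.079633² + 32.5²) = √(24674.0110 + 1056.25) = √25730.2610 = 160.406549
L = 7.5 × 160.406549 = 1203.049118
V = π·0.75² × L = 1.767146 × 1203.049118 = 2125.963278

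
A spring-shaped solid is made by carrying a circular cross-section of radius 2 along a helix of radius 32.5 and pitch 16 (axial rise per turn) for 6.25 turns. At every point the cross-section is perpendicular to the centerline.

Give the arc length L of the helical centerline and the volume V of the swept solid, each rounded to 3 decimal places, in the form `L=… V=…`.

L=1280.184 V=16087.263

2πR = 2π·32.5 = 204.203522
per-turn = √(204.203522² + 16²) = √(41699.0786 + 256) = √41955.0786 = 204.829389
L = 6.25 × 204.829389 = 1280.183681
V = π·2² × L = 12.566371 × 1280.183681 = 16087.262592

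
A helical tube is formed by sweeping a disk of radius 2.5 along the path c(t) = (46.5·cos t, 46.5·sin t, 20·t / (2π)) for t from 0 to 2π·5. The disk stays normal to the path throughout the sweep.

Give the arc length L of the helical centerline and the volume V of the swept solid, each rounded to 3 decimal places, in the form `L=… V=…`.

L=1464.259 V=28750.664

2πR = 2π·46.5 = 292.168117
per-turn = √(292.168117² + 20²) = √(85362.2085 + 400) = √85762.2085 = 292.851854
L = 5 × 292.851854 = 1464.259271
V = π·2.5² × L = 19.634954 × 1464.259271 = 28750.663547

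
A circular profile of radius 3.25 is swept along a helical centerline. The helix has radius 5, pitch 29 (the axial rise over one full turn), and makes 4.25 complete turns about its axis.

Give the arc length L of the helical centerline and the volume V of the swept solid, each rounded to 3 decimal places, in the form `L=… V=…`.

L=181.707 V=6029.606

2πR = 2π·5 = 31.415927
per-turn = √(31.415927² + 29²) = √(986.9604 + 841) = √1827.9604 = 42.754654
L = 4.25 × 42.754654 = 181.707280
V = π·3.25² × L = 33.183072 × 181.707280 = 6029.605814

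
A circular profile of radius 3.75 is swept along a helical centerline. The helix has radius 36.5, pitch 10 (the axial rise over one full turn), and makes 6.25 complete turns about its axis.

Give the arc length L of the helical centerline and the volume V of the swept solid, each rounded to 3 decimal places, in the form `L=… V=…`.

L=1434.714 V=63383.707

2πR = 2π·36.5 = 229.336264
per-turn = √(229.336264² + 10²) = √(52595.1219 + 100) = √52695.1219 = 229.554181
L = 6.25 × 229.554181 = 1434.713629
V = π·3.75² × L = 44.178647 × 1434.713629 = 63383.706521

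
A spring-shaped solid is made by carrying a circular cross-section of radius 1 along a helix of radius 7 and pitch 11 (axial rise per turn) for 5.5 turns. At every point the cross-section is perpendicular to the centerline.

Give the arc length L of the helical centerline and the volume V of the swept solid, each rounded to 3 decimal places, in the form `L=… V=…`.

2πR = 2π·7 = 43.982297
per-turn = √(43.982297² + 11²) = √(1934.4425 + 121) = √2055.4425 = 45.336988
L = 5.5 × 45.336988 = 249.353433
V = π·1² × L = 3.141593 × 249.353433 = 783.366913

L=249.353 V=783.367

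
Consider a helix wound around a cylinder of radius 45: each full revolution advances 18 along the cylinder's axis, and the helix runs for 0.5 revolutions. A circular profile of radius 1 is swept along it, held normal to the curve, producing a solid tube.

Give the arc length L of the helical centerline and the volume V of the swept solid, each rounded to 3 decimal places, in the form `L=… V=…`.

2πR = 2π·45 = 282.743339
per-turn = √(282.743339² + 18²) = √(79943.7956 + 324) = √80267.7956 = 283.315717
L = 0.5 × 283.315717 = 141.657859
V = π·1² × L = 3.141593 × 141.657859 = 445.031288

L=141.658 V=445.031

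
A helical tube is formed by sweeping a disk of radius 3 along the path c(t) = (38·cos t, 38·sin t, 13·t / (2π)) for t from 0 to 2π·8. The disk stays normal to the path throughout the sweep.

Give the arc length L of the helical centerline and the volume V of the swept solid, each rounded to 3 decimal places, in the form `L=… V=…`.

L=1912.918 V=54086.469

2πR = 2π·38 = 238.761042
per-turn = √(238.761042² + 13²) = √(57006.8350 + 169) = √57175.8350 = 239.114690
L = 8 × 239.114690 = 1912.917521
V = π·3² × L = 28.274334 × 1912.917521 = 54086.468672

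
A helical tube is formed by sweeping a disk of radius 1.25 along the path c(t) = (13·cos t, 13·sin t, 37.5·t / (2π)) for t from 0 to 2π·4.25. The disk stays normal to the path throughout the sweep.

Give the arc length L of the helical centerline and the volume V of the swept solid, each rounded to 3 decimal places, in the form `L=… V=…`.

2πR = 2π·13 = 81.681409
per-turn = √(81.681409² + 37.5²) = √(6671.8526 + 1406.25) = √8078.1026 = 89.878265
L = 4.25 × 89.878265 = 381.982628
V = π·1.25² × L = 4.908739 × 381.982628 = 1875.052838

L=381.983 V=1875.053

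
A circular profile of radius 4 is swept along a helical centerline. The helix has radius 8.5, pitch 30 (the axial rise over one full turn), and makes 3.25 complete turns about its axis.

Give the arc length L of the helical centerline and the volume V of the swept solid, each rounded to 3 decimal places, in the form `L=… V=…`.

L=199.082 V=10006.977

2πR = 2π·8.5 = 53.407075
per-turn = √(53.407075² + 30²) = √(2852.3157 + 900) = √3752.3157 = 61.256148
L = 3.25 × 61.256148 = 199.082481
V = π·4² × L = 50.265482 × 199.082481 = 10006.976962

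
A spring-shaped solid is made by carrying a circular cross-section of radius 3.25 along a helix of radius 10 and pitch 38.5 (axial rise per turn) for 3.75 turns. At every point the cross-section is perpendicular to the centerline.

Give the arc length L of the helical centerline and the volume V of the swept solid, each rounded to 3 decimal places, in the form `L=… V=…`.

L=276.334 V=9169.622

2πR = 2π·10 = 62.831853
per-turn = √(62.831853² + 38.5²) = √(3947.8418 + 1482.25) = √5430.0918 = 73.689156
L = 3.75 × 73.689156 = 276.334336
V = π·3.25² × L = 33.183072 × 276.334336 = 9169.622287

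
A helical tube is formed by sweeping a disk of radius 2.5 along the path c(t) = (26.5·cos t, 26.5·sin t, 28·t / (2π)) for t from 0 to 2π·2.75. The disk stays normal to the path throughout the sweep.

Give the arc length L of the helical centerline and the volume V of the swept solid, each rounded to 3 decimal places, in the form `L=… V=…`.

L=464.316 V=9116.829

2πR = 2π·26.5 = 166.504411
per-turn = √(166.504411² + 28²) = √(27723.7188 + 784) = √28507.7188 = 168.842290
L = 2.75 × 168.842290 = 464.316296
V = π·2.5² × L = 19.634954 × 464.316296 = 9116.829162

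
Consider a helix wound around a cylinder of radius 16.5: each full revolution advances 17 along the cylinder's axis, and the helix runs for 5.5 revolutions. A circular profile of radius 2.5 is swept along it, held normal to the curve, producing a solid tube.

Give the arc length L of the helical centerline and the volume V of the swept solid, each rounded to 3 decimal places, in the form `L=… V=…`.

2πR = 2π·16.5 = 103.672558
per-turn = √(103.672558² + 17²) = √(10747.9992 + 289) = √11036.9992 = 105.057123
L = 5.5 × 105.057123 = 577.814179
V = π·2.5² × L = 19.634954 × 577.814179 = 11345.354876

L=577.814 V=11345.355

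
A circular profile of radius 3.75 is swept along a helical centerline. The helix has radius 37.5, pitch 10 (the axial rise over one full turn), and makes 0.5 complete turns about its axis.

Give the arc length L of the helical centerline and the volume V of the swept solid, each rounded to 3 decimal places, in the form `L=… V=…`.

2πR = 2π·37.5 = 235.619449
per-turn = √(235.619449² + 10²) = √(55516.5248 + 100) = √55616.5248 = 235.831560
L = 0.5 × 235.831560 = 117.915780
V = π·3.75² × L = 44.178647 × 117.915780 = 5209.359587

L=117.916 V=5209.360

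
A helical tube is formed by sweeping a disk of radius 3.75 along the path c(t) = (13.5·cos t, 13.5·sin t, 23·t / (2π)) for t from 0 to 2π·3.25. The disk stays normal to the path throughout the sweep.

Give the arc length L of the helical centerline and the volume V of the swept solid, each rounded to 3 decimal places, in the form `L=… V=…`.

L=285.629 V=12618.719

2πR = 2π·13.5 = 84.823002
per-turn = √(84.823002² + 23²) = √(7194.9416 + 529) = √7723.9416 = 87.885958
L = 3.25 × 87.885958 = 285.629363
V = π·3.75² × L = 44.178647 × 285.629363 = 12618.718730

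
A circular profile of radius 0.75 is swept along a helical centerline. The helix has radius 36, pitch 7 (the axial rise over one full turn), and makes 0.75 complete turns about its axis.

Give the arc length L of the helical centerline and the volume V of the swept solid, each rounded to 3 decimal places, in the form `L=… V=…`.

2πR = 2π·36 = 226.194671
per-turn = √(226.194671² + 7²) = √(51164.0292 + 49) = √51213.0292 = 226.302959
L = 0.75 × 226.302959 = 169.727219
V = π·0.75² × L = 1.767146 × 169.727219 = 299.932754

L=169.727 V=299.933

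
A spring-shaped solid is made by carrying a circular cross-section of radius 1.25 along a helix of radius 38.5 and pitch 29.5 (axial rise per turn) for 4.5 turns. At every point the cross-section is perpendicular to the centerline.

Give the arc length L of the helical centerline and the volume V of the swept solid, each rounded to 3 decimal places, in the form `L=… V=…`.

L=1096.626 V=5383.052

2πR = 2π·38.5 = 241.902634
per-turn = √(241.902634² + 29.5²) = √(58516.8845 + 870.25) = √59387.1345 = 243.694757
L = 4.5 × 243.694757 = 1096.626406
V = π·1.25² × L = 4.908739 × 1096.626406 = 5383.052281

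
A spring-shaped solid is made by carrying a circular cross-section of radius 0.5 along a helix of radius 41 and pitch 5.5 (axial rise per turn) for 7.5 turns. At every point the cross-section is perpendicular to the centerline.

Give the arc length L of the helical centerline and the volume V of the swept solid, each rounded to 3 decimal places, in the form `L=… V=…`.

2πR = 2π·41 = 257.610598
per-turn = √(257.610598² + 5.5²) = √(66363.2200 + 30.25) = √66393.4700 = 257.669304
L = 7.5 × 257.669304 = 1932.519777
V = π·0.5² × L = 0.785398 × 1932.519777 = 1517.797483

L=1932.520 V=1517.797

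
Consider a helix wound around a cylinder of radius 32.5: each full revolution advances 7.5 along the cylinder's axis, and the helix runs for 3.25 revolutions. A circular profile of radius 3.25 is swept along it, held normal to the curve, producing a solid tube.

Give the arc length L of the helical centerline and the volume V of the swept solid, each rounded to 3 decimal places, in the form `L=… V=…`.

2πR = 2π·32.5 = 204.203522
per-turn = √(204.203522² + 7.5²) = √(41699.0786 + 56.25) = √41755.3286 = 204.341206
L = 3.25 × 204.341206 = 664.108920
V = π·3.25² × L = 33.183072 × 664.108920 = 22037.174393

L=664.109 V=22037.174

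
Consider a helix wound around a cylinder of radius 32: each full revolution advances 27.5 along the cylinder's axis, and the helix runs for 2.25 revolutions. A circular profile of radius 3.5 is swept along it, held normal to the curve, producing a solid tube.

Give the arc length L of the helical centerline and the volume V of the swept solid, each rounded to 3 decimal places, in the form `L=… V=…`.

L=456.601 V=17572.072

2πR = 2π·32 = 201.061930
per-turn = √(201.061930² + 27.5²) = √(40425.8996 + 756.25) = √41182.1496 = 202.933855
L = 2.25 × 202.933855 = 456.601174
V = π·3.5² × L = 38.484510 × 456.601174 = 17572.072466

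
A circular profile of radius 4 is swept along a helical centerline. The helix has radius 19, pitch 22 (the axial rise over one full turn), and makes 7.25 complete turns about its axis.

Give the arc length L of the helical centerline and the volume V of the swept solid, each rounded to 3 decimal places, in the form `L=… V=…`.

2πR = 2π·19 = 119.380521
per-turn = √(119.380521² + 22²) = √(14251.7088 + 484) = √14735.7088 = 121.390728
L = 7.25 × 121.390728 = 880.082775
V = π·4² × L = 50.265482 × 880.082775 = 44237.785305

L=880.083 V=44237.785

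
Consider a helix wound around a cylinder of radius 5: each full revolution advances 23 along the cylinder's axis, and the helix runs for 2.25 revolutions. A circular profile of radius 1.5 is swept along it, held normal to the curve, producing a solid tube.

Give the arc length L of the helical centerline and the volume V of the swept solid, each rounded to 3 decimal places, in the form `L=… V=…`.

2πR = 2π·5 = 31.415927
per-turn = √(31.415927² + 23²) = √(986.9604 + 529) = √1515.9604 = 38.935337
L = 2.25 × 38.935337 = 87.604507
V = π·1.5² × L = 7.068583 × 87.604507 = 619.239773

L=87.605 V=619.240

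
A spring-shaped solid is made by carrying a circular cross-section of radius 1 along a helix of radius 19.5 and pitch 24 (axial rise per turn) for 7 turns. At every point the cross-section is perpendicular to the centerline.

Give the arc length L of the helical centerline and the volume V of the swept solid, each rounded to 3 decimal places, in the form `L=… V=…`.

L=873.954 V=2745.608

2πR = 2π·19.5 = 122.522113
per-turn = √(122.522113² + 24²) = √(15011.6683 + 576) = √15587.6683 = 124.850584
L = 7 × 124.850584 = 873.954087
V = π·1² × L = 3.141593 × 873.954087 = 2745.607740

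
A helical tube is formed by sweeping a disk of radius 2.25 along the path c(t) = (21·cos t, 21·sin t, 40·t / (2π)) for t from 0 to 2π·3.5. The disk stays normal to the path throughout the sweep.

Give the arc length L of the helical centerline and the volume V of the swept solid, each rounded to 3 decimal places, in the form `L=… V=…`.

L=482.568 V=7674.919

2πR = 2π·21 = 131.946891
per-turn = √(131.946891² + 40²) = √(17409.9822 + 1600) = √19009.9822 = 137.876692
L = 3.5 × 137.876692 = 482.568422
V = π·2.25² × L = 15.904313 × 482.568422 = 7674.919128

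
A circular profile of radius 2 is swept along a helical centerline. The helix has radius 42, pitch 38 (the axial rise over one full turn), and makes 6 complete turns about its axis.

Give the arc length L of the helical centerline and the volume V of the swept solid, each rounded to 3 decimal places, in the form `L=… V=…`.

2πR = 2π·42 = 263.893783
per-turn = √(263.893783² + 38²) = √(69639.9287 + 1444) = √71083.9287 = 266.615695
L = 6 × 266.615695 = 1599.694168
V = π·2² × L = 12.566371 × 1599.694168 = 20102.349786

L=1599.694 V=20102.350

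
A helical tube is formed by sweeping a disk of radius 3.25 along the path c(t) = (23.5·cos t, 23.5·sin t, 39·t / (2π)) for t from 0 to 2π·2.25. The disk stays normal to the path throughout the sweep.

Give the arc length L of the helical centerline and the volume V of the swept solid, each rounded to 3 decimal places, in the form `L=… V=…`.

2πR = 2π·23.5 = 147.654855
per-turn = √(147.654855² + 39²) = √(21801.9561 + 1521) = √23322.9561 = 152.718552
L = 2.25 × 152.718552 = 343.616742
V = π·3.25² × L = 33.183072 × 343.616742 = 11402.259228

L=343.617 V=11402.259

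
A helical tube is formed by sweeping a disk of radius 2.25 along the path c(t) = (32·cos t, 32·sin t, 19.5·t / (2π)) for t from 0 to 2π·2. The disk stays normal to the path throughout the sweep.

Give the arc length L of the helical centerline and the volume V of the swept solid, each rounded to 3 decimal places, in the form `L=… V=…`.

L=404.011 V=6425.512

2πR = 2π·32 = 201.061930
per-turn = √(201.061930² + 19.5²) = √(40425.8996 + 380.25) = √40806.1496 = 202.005321
L = 2 × 202.005321 = 404.010642
V = π·2.25² × L = 15.904313 × 404.010642 = 6425.511622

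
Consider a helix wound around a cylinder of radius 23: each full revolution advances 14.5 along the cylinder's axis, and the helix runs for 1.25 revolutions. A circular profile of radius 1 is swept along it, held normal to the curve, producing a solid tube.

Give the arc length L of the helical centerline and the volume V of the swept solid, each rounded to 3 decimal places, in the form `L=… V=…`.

2πR = 2π·23 = 144.513262
per-turn = √(144.513262² + 14.5²) = √(20884.0829 + 210.25) = √21094.3329 = 145.238882
L = 1.25 × 145.238882 = 181.548603
V = π·1² × L = 3.141593 × 181.548603 = 570.351757

L=181.549 V=570.352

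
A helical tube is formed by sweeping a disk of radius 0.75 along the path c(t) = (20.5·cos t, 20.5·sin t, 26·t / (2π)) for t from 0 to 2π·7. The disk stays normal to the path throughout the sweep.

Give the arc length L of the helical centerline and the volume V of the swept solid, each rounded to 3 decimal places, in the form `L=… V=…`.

L=919.823 V=1625.461

2πR = 2π·20.5 = 128.805299
per-turn = √(128.805299² + 26²) = √(16590.8050 + 676) = √17266.8050 = 131.403215
L = 7 × 131.403215 = 919.822507
V = π·0.75² × L = 1.767146 × 919.822507 = 1625.460543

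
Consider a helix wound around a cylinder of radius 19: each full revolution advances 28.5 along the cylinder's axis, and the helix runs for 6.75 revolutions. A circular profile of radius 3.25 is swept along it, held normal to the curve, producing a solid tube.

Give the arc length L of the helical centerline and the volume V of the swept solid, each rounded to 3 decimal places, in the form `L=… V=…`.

2πR = 2π·19 = 119.380521
per-turn = √(119.380521² + 28.5²) = √(14251.7088 + 812.25) = √15063.9588 = 122.735320
L = 6.75 × 122.735320 = 828.463409
V = π·3.25² × L = 33.183072 × 828.463409 = 27490.961299

L=828.463 V=27490.961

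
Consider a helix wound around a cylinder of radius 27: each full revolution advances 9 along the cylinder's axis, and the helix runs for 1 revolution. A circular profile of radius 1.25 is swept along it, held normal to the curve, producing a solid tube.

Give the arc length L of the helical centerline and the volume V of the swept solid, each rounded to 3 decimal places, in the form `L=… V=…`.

L=169.885 V=833.919

2πR = 2π·27 = 169.646003
per-turn = √(169.646003² + 9²) = √(28779.7664 + 81) = √28860.7664 = 169.884568
L = 1 × 169.884568 = 169.884568
V = π·1.25² × L = 4.908739 × 169.884568 = 833.918923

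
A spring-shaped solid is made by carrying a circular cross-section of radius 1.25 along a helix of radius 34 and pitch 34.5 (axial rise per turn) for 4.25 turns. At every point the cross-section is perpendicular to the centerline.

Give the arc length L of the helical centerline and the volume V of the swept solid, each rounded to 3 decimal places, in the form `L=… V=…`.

L=919.684 V=4514.487

2πR = 2π·34 = 213.628300
per-turn = √(213.628300² + 34.5²) = √(45637.0508 + 1190.25) = √46827.3008 = 216.396166
L = 4.25 × 216.396166 = 919.683706
V = π·1.25² × L = 4.908739 × 919.683706 = 4514.486837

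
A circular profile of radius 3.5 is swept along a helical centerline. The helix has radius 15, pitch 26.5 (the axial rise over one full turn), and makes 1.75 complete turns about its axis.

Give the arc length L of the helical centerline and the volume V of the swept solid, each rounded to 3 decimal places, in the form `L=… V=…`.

2πR = 2π·15 = 94.247780
per-turn = √(94.247780² + 26.5²) = √(8882.6440 + 702.25) = √9584.8940 = 97.902472
L = 1.75 × 97.902472 = 171.329325
V = π·3.5² × L = 38.484510 × 171.329325 = 6593.525139

L=171.329 V=6593.525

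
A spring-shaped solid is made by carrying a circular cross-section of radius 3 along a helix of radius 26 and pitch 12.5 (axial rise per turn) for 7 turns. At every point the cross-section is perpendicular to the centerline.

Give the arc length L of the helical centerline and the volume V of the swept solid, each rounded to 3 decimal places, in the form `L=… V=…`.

2πR = 2π·26 = 163.362818
per-turn = √(163.362818² + 12.5²) = √(26687.4103 + 156.25) = √26843.6603 = 163.840350
L = 7 × 163.840350 = 1146.882450
V = π·3² × L = 28.274334 × 1146.882450 = 32427.337323

L=1146.882 V=32427.337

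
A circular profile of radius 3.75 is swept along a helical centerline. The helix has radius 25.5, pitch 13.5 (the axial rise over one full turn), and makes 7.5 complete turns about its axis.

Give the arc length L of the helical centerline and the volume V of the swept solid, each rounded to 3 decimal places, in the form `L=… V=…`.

2πR = 2π·25.5 = 160.221225
per-turn = √(160.221225² + 13.5²) = √(25670.8410 + 182.25) = √25853.0910 = 160.788964
L = 7.5 × 160.788964 = 1205.917232
V = π·3.75² × L = 44.178647 × 1205.917232 = 53275.791349

L=1205.917 V=53275.791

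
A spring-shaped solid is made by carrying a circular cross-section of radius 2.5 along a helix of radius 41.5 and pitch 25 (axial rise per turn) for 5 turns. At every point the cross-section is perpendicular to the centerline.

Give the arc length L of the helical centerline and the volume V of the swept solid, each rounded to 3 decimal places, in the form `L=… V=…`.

L=1309.740 V=25716.675

2πR = 2π·41.5 = 260.752190
per-turn = √(260.752190² + 25²) = √(67991.7047 + 625) = √68616.7047 = 261.947905
L = 5 × 261.947905 = 1309.739523
V = π·2.5² × L = 19.634954 × 1309.739523 = 25716.675396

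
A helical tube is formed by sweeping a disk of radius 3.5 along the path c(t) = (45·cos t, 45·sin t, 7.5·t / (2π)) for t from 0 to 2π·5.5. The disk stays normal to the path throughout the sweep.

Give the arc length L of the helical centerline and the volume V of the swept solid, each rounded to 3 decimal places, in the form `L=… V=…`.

L=1555.635 V=59867.865

2πR = 2π·45 = 282.743339
per-turn = √(282.743339² + 7.5²) = √(79943.7956 + 56.25) = √80000.0456 = 282.842793
L = 5.5 × 282.842793 = 1555.635362
V = π·3.5² × L = 38.484510 × 1555.635362 = 59867.864672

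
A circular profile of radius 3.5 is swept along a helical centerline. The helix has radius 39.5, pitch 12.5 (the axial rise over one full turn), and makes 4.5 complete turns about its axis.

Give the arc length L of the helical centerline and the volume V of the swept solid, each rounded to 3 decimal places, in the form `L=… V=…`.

L=1118.252 V=43035.373

2πR = 2π·39.5 = 248.185820
per-turn = √(248.185820² + 12.5²) = √(61596.2011 + 156.25) = √61752.4511 = 248.500405
L = 4.5 × 248.500405 = 1118.251821
V = π·3.5² × L = 38.484510 × 1118.251821 = 43035.373377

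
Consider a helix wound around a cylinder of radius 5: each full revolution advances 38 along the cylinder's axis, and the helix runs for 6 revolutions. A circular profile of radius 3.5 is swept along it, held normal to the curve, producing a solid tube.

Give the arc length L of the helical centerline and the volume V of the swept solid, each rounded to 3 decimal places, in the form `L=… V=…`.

L=295.829 V=11384.820

2πR = 2π·5 = 31.415927
per-turn = √(31.415927² + 38²) = √(986.9604 + 1444) = √2430.9604 = 49.304771
L = 6 × 49.304771 = 295.828626
V = π·3.5² × L = 38.484510 × 295.828626 = 11384.819710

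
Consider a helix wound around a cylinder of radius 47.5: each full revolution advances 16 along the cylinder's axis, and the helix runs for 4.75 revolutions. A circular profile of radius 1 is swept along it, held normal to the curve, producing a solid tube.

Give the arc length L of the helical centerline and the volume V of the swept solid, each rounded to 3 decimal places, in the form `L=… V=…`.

2πR = 2π·47.5 = 298.451302
per-turn = √(298.451302² + 16²) = √(89073.1797 + 256) = √89329.1797 = 298.879875
L = 4.75 × 298.879875 = 1419.679407
V = π·1² × L = 3.141593 × 1419.679407 = 4460.054394

L=1419.679 V=4460.054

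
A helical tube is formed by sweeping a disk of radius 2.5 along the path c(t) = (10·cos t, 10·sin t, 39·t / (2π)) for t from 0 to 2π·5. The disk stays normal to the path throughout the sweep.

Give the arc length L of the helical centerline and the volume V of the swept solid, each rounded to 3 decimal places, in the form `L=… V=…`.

L=369.758 V=7260.183

2πR = 2π·10 = 62.831853
per-turn = √(62.831853² + 39²) = √(3947.8418 + 1521) = √5468.8418 = 73.951618
L = 5 × 73.951618 = 369.758088
V = π·2.5² × L = 19.634954 × 369.758088 = 7260.183090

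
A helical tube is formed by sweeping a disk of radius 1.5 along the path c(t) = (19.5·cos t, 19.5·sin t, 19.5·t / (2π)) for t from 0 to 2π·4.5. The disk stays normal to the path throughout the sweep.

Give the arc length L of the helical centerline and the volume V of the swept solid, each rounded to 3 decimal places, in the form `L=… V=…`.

L=558.289 V=3946.311

2πR = 2π·19.5 = 122.522113
per-turn = √(122.522113² + 19.5²) = √(15011.6683 + 380.25) = √15391.9183 = 124.064170
L = 4.5 × 124.064170 = 558.288765
V = π·1.5² × L = 7.068583 × 558.288765 = 3946.310738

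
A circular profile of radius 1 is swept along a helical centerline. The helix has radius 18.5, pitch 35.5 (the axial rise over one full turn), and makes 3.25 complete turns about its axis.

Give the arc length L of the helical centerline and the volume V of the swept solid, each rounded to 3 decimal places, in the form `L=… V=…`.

2πR = 2π·18.5 = 116.238928
per-turn = √(116.238928² + 35.5²) = √(13511.4884 + 1260.25) = √14771.7384 = 121.539041
L = 3.25 × 121.539041 = 395.001882
V = π·1² × L = 3.141593 × 395.001882 = 1240.935012

L=395.002 V=1240.935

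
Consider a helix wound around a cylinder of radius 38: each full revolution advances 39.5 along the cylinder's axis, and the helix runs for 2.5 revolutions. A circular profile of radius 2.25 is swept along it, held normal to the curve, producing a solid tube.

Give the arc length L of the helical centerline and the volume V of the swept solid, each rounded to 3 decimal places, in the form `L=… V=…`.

2πR = 2π·38 = 238.761042
per-turn = √(238.761042² + 39.5²) = √(57006.8350 + 1560.25) = √58567.0850 = 242.006374
L = 2.5 × 242.006374 = 605.015935
V = π·2.25² × L = 15.904313 × 605.015935 = 9622.362682

L=605.016 V=9622.363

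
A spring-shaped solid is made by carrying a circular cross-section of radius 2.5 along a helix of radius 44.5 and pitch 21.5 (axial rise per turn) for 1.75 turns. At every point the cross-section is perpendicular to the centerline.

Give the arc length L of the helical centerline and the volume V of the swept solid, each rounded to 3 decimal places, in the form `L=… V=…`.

2πR = 2π·44.5 = 279.601746
per-turn = √(279.601746² + 21.5²) = √(78177.1365 + 462.25) = √78639.3865 = 280.427150
L = 1.75 × 280.427150 = 490.747513
V = π·2.5² × L = 19.634954 × 490.747513 = 9635.804875

L=490.748 V=9635.805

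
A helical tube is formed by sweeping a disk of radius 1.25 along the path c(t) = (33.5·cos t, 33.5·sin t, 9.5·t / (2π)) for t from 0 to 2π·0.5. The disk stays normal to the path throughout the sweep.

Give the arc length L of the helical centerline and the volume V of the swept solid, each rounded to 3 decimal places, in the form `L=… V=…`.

2πR = 2π·33.5 = 210.486708
per-turn = √(210.486708² + 9.5²) = √(44304.6542 + 90.25) = √44394.9042 = 210.700983
L = 0.5 × 210.700983 = 105.350491
V = π·1.25² × L = 4.908739 × 105.350491 = 517.138015

L=105.350 V=517.138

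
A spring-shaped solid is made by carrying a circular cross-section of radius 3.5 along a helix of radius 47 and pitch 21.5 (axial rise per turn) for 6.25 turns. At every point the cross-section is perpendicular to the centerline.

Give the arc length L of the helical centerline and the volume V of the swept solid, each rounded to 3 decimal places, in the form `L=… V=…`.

2πR = 2π·47 = 295.309709
per-turn = √(295.309709² + 21.5²) = √(87207.8245 + 462.25) = √87670.0745 = 296.091328
L = 6.25 × 296.091328 = 1850.570800
V = π·3.5² × L = 38.484510 × 1850.570800 = 71218.310459

L=1850.571 V=71218.310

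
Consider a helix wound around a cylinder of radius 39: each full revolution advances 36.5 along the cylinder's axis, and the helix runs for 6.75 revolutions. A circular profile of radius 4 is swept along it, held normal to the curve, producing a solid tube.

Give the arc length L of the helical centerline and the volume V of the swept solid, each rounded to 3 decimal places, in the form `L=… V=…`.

2πR = 2π·39 = 245.044227
per-turn = √(245.044227² + 36.5²) = √(60046.6732 + 1332.25) = √61378.9232 = 247.747701
L = 6.75 × 247.747701 = 1672.296979
V = π·4² × L = 50.265482 × 1672.296979 = 84058.814480

L=1672.297 V=84058.814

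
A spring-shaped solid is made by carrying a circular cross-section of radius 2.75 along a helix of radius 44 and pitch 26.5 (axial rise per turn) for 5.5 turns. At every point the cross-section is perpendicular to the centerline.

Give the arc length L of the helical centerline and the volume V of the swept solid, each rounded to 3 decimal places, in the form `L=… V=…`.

L=1527.500 V=36290.801

2πR = 2π·44 = 276.460154
per-turn = √(276.460154² + 26.5²) = √(76430.2165 + 702.25) = √77132.4665 = 277.727324
L = 5.5 × 277.727324 = 1527.500282
V = π·2.75² × L = 23.758294 × 1527.500282 = 36290.801458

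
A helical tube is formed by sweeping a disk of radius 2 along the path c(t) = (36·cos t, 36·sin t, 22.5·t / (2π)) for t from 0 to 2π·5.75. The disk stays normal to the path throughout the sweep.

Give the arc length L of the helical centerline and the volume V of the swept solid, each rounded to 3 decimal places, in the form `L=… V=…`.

2πR = 2π·36 = 226.194671
per-turn = √(226.194671² + 22.5²) = √(51164.0292 + 506.25) = √51670.2792 = 227.310975
L = 5.75 × 227.310975 = 1307.038104
V = π·2² × L = 12.566371 × 1307.038104 = 16424.725228

L=1307.038 V=16424.725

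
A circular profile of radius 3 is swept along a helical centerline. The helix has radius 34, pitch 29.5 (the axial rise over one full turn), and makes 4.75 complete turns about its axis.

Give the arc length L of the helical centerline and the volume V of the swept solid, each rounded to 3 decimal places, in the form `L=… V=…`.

L=1024.364 V=28963.201

2πR = 2π·34 = 213.628300
per-turn = √(213.628300² + 29.5²) = √(45637.0508 + 870.25) = √46507.3008 = 215.655514
L = 4.75 × 215.655514 = 1024.363692
V = π·3² × L = 28.274334 × 1024.363692 = 28963.201040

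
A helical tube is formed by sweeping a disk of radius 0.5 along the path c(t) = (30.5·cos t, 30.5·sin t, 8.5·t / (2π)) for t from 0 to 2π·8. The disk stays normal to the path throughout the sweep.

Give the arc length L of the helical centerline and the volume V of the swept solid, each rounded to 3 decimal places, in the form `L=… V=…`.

L=1534.605 V=1205.276

2πR = 2π·30.5 = 191.637152
per-turn = √(191.637152² + 8.5²) = √(36724.7980 + 72.25) = √36797.0480 = 191.825567
L = 8 × 191.825567 = 1534.604532
V = π·0.5² × L = 0.785398 × 1534.604532 = 1205.275581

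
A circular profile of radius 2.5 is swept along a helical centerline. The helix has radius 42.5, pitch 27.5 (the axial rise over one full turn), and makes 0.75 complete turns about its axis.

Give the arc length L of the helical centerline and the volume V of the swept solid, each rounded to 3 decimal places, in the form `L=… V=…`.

2πR = 2π·42.5 = 267.035376
per-turn = √(267.035376² + 27.5²) = √(71307.8918 + 756.25) = √72064.1418 = 268.447652
L = 0.75 × 268.447652 = 201.335739
V = π·2.5² × L = 19.634954 × 201.335739 = 3953.217989

L=201.336 V=3953.218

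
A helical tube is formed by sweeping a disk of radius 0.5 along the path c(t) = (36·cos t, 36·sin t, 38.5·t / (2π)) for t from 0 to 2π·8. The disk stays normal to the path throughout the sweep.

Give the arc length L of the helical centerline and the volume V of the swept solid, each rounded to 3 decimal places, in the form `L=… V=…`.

2πR = 2π·36 = 226.194671
per-turn = √(226.194671² + 38.5²) = √(51164.0292 + 1482.25) = √52646.2792 = 229.447770
L = 8 × 229.447770 = 1835.582161
V = π·0.5² × L = 0.785398 × 1835.582161 = 1441.662858

L=1835.582 V=1441.663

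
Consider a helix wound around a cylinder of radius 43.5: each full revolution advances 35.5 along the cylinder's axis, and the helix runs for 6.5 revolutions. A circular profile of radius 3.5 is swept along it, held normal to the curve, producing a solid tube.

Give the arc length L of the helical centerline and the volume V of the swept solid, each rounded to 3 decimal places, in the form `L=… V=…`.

2πR = 2π·43.5 = 273.318561
per-turn = √(273.318561² + 35.5²) = √(74703.0357 + 1260.25) = √75963.2857 = 275.614379
L = 6.5 × 275.614379 = 1791.493461
V = π·3.5² × L = 38.484510 × 1791.493461 = 68944.748032

L=1791.493 V=68944.748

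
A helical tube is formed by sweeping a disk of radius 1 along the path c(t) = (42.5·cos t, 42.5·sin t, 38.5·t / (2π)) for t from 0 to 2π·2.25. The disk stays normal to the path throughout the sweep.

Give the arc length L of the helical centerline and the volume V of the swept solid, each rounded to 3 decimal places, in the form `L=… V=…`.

L=607.042 V=1907.079

2πR = 2π·42.5 = 267.035376
per-turn = √(267.035376² + 38.5²) = √(71307.8918 + 1482.25) = √72790.1418 = 269.796482
L = 2.25 × 269.796482 = 607.042085
V = π·1² × L = 3.141593 × 607.042085 = 1907.078954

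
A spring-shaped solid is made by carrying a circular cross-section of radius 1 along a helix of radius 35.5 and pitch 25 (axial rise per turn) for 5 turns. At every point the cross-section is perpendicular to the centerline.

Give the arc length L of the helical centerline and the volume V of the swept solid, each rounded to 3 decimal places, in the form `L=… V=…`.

L=1122.249 V=3525.648

2πR = 2π·35.5 = 223.053078
per-turn = √(223.053078² + 25²) = √(49752.6758 + 625) = √50377.6758 = 224.449718
L = 5 × 224.449718 = 1122.248589
V = π·1² × L = 3.141593 × 1122.248589 = 3525.647921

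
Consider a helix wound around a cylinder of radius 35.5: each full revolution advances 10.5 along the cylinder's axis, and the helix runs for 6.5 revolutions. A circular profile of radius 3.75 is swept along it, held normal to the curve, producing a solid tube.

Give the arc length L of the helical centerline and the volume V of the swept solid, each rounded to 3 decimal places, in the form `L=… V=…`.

2πR = 2π·35.5 = 223.053078
per-turn = √(223.053078² + 10.5²) = √(49752.6758 + 110.25) = √49862.9258 = 223.300080
L = 6.5 × 223.300080 = 1451.450521
V = π·3.75² × L = 44.178647 × 1451.450521 = 64123.119750

L=1451.451 V=64123.120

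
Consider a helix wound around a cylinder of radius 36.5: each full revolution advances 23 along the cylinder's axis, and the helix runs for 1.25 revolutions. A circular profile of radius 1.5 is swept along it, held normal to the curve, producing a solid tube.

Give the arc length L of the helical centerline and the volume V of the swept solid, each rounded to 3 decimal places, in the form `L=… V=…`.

L=288.108 V=2036.518

2πR = 2π·36.5 = 229.336264
per-turn = √(229.336264² + 23²) = √(52595.1219 + 529) = √53124.1219 = 230.486706
L = 1.25 × 230.486706 = 288.108383
V = π·1.5² × L = 7.068583 × 288.108383 = 2036.518154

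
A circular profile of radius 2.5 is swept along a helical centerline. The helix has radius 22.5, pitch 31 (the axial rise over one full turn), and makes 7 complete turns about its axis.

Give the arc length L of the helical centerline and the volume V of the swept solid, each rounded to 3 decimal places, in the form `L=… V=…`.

L=1013.114 V=19892.452

2πR = 2π·22.5 = 141.371669
per-turn = √(141.371669² + 31²) = √(19985.9489 + 961) = √20946.9489 = 144.730608
L = 7 × 144.730608 = 1013.114256
V = π·2.5² × L = 19.634954 × 1013.114256 = 19892.451909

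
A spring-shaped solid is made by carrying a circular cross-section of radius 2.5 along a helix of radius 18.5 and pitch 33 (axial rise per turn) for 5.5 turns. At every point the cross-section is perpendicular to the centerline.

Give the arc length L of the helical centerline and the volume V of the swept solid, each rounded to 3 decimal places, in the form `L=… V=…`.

L=664.579 V=13048.971

2πR = 2π·18.5 = 116.238928
per-turn = √(116.238928² + 33²) = √(13511.4884 + 1089) = √14600.4884 = 120.832481
L = 5.5 × 120.832481 = 664.578645
V = π·2.5² × L = 19.634954 × 664.578645 = 13048.971173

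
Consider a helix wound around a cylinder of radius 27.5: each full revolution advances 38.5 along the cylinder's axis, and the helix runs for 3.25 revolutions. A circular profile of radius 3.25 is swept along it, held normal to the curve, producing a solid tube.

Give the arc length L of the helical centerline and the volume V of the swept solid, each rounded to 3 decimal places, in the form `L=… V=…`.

L=575.331 V=19091.244

2πR = 2π·27.5 = 172.787596
per-turn = √(172.787596² + 38.5²) = √(29855.5533 + 1482.25) = √31337.8033 = 177.024866
L = 3.25 × 177.024866 = 575.330816
V = π·3.25² × L = 33.183072 × 575.330816 = 19091.244113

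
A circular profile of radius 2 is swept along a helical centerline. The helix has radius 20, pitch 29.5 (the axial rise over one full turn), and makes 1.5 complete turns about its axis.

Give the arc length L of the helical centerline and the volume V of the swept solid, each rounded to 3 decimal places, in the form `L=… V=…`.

L=193.620 V=2433.099

2πR = 2π·20 = 125.663706
per-turn = √(125.663706² + 29.5²) = √(15791.3670 + 870.25) = √16661.6170 = 129.079886
L = 1.5 × 129.079886 = 193.619829
V = π·2² × L = 12.566371 × 193.619829 = 2433.098535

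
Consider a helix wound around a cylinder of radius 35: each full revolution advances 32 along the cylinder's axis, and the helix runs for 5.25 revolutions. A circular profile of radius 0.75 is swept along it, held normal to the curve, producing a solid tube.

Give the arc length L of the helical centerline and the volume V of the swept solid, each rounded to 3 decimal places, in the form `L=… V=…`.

L=1166.694 V=2061.719

2πR = 2π·35 = 219.911486
per-turn = √(219.911486² + 32²) = √(48361.0616 + 1024) = √49385.0616 = 222.227500
L = 5.25 × 222.227500 = 1166.694373
V = π·0.75² × L = 1.767146 × 1166.694373 = 2061.719140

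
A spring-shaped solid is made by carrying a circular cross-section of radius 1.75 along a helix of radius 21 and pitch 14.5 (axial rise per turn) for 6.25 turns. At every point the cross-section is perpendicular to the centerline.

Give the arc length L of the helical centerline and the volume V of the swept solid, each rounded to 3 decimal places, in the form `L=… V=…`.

2πR = 2π·21 = 131.946891
per-turn = √(131.946891² + 14.5²) = √(17409.9822 + 210.25) = √17620.2322 = 132.741223
L = 6.25 × 132.741223 = 829.632641
V = π·1.75² × L = 9.621128 × 829.632641 = 7982.001418

L=829.633 V=7982.001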